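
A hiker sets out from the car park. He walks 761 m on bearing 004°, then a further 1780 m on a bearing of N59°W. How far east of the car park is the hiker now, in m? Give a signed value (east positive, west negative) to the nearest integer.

-1473 m

Leg 1 (004°, 761 m): east 761 sin 4° = 53.08, north 761 cos 4° = 759.15
Leg 2 (N59°W, 1780 m): east 1780 sin 301° = -1525.76, north 1780 cos 301° = 916.77
Net east component: -1472.67 m.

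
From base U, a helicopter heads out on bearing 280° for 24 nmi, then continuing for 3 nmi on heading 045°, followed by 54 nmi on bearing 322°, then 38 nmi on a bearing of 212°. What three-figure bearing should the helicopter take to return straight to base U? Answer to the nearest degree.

Leg 1 (280°, 24 nmi): east 24 sin 280° = -23.64, north 24 cos 280° = 4.17
Leg 2 (045°, 3 nmi): east 3 sin 45° = 2.12, north 3 cos 45° = 2.12
Leg 3 (322°, 54 nmi): east 54 sin 322° = -33.25, north 54 cos 322° = 42.55
Leg 4 (212°, 38 nmi): east 38 sin 212° = -20.14, north 38 cos 212° = -32.23
Net displacement: -74.90 east, 16.62 north. Direction back to start is (74.90, -16.62): bearing = atan2(74.90, -16.62) mod 360° = 102.51° ≈ 103°.

103°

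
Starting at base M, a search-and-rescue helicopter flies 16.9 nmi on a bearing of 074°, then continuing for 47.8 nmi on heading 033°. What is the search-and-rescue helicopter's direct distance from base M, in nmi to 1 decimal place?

Leg 1 (074°, 16.9 nmi): east 16.9 sin 74° = 16.25, north 16.9 cos 74° = 4.66
Leg 2 (033°, 47.8 nmi): east 47.8 sin 33° = 26.03, north 47.8 cos 33° = 40.09
Net: 42.28 east, 44.75 north. Distance = √((42.28)² + (44.75)²) = 61.561 nmi.

61.6 nmi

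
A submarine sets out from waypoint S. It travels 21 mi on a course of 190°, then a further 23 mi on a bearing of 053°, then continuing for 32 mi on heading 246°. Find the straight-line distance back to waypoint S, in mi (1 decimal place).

24.6 mi

Leg 1 (190°, 21 mi): east 21 sin 190° = -3.65, north 21 cos 190° = -20.68
Leg 2 (053°, 23 mi): east 23 sin 53° = 18.37, north 23 cos 53° = 13.84
Leg 3 (246°, 32 mi): east 32 sin 246° = -29.23, north 32 cos 246° = -13.02
Net: -14.51 east, -19.85 north. Distance = √((-14.51)² + (-19.85)²) = 24.593 mi.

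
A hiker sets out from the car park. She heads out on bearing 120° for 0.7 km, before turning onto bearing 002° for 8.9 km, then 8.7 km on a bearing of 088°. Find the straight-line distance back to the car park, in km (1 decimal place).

Leg 1 (120°, 0.7 km): east 0.7 sin 120° = 0.61, north 0.7 cos 120° = -0.35
Leg 2 (002°, 8.9 km): east 8.9 sin 2° = 0.31, north 8.9 cos 2° = 8.89
Leg 3 (088°, 8.7 km): east 8.7 sin 88° = 8.69, north 8.7 cos 88° = 0.30
Net: 9.61 east, 8.85 north. Distance = √((9.61)² + (8.85)²) = 13.064 km.

13.1 km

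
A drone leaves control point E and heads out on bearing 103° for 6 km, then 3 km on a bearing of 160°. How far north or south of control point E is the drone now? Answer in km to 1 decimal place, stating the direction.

Leg 1 (103°, 6 km): east 6 sin 103° = 5.85, north 6 cos 103° = -1.35
Leg 2 (160°, 3 km): east 3 sin 160° = 1.03, north 3 cos 160° = -2.82
Net north component: -4.17 km.

4.2 km south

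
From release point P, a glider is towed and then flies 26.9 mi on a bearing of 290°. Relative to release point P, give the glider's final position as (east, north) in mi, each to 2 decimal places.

(-25.28, 9.20)

Leg 1 (290°, 26.9 mi): east 26.9 sin 290° = -25.28, north 26.9 cos 290° = 9.20
Summing: -25.28 mi east, 9.20 mi north → (-25.28, 9.20).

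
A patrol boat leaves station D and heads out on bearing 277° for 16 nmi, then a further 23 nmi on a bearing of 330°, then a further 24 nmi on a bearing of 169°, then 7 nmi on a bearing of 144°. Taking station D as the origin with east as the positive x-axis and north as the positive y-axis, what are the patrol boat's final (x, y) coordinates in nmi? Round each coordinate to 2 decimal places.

(-18.69, -7.35)

Leg 1 (277°, 16 nmi): east 16 sin 277° = -15.88, north 16 cos 277° = 1.95
Leg 2 (330°, 23 nmi): east 23 sin 330° = -11.50, north 23 cos 330° = 19.92
Leg 3 (169°, 24 nmi): east 24 sin 169° = 4.58, north 24 cos 169° = -23.56
Leg 4 (144°, 7 nmi): east 7 sin 144° = 4.11, north 7 cos 144° = -5.66
Summing: -18.69 nmi east, -7.35 nmi north → (-18.69, -7.35).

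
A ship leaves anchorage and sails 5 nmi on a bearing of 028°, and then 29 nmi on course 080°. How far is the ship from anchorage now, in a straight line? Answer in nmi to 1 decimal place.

32.3 nmi

Leg 1 (028°, 5 nmi): east 5 sin 28° = 2.35, north 5 cos 28° = 4.41
Leg 2 (080°, 29 nmi): east 29 sin 80° = 28.56, north 29 cos 80° = 5.04
Net: 30.91 east, 9.45 north. Distance = √((30.91)² + (9.45)²) = 32.319 nmi.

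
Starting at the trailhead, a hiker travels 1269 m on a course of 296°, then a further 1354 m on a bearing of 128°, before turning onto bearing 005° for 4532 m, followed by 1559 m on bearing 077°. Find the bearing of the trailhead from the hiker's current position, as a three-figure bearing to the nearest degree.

202°

Leg 1 (296°, 1269 m): east 1269 sin 296° = -1140.57, north 1269 cos 296° = 556.29
Leg 2 (128°, 1354 m): east 1354 sin 128° = 1066.97, north 1354 cos 128° = -833.61
Leg 3 (005°, 4532 m): east 4532 sin 5° = 394.99, north 4532 cos 5° = 4514.75
Leg 4 (077°, 1559 m): east 1559 sin 77° = 1519.04, north 1559 cos 77° = 350.70
Net displacement: 1840.43 east, 4588.14 north. Direction back to start is (-1840.43, -4588.14): bearing = atan2(-1840.43, -4588.14) mod 360° = 201.86° ≈ 202°.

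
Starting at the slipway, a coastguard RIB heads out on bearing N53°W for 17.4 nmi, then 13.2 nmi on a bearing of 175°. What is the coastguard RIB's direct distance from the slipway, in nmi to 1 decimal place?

Leg 1 (N53°W, 17.4 nmi): east 17.4 sin 307° = -13.90, north 17.4 cos 307° = 10.47
Leg 2 (175°, 13.2 nmi): east 13.2 sin 175° = 1.15, north 13.2 cos 175° = -13.15
Net: -12.75 east, -2.68 north. Distance = √((-12.75)² + (-2.68)²) = 13.024 nmi.

13.0 nmi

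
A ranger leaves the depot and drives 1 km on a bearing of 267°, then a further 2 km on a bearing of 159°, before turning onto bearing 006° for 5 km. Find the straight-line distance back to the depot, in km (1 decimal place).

3.1 km

Leg 1 (267°, 1 km): east 1 sin 267° = -1.00, north 1 cos 267° = -0.05
Leg 2 (159°, 2 km): east 2 sin 159° = 0.72, north 2 cos 159° = -1.87
Leg 3 (006°, 5 km): east 5 sin 6° = 0.52, north 5 cos 6° = 4.97
Net: 0.24 east, 3.05 north. Distance = √((0.24)² + (3.05)²) = 3.063 km.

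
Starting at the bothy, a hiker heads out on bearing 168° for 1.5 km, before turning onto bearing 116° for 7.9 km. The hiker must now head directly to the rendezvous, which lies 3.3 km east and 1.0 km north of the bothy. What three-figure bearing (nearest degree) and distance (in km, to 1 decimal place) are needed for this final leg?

Leg 1 (168°, 1.5 km): east 1.5 sin 168° = 0.31, north 1.5 cos 168° = -1.47
Leg 2 (116°, 7.9 km): east 7.9 sin 116° = 7.10, north 7.9 cos 116° = -3.46
Current position: (7.41, -4.93). Target: (3.3, 1.0). Remaining: Δeast = -4.11, Δnorth = 5.93.
Bearing = atan2(-4.11, 5.93) mod 360° = 325.26°; distance = √((-4.11)² + (5.93)²) = 7.217 km.

325°, 7.2 km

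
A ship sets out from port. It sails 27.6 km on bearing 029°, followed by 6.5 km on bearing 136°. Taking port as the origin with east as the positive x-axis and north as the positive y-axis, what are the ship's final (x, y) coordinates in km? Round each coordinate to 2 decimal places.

(17.90, 19.46)

Leg 1 (029°, 27.6 km): east 27.6 sin 29° = 13.38, north 27.6 cos 29° = 24.14
Leg 2 (136°, 6.5 km): east 6.5 sin 136° = 4.52, north 6.5 cos 136° = -4.68
Summing: 17.90 km east, 19.46 km north → (17.90, 19.46).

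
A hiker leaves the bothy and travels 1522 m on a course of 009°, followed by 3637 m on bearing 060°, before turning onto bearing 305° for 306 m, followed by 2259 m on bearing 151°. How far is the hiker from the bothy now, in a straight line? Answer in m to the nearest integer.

Leg 1 (009°, 1522 m): east 1522 sin 9° = 238.09, north 1522 cos 9° = 1503.26
Leg 2 (060°, 3637 m): east 3637 sin 60° = 3149.73, north 3637 cos 60° = 1818.50
Leg 3 (305°, 306 m): east 306 sin 305° = -250.66, north 306 cos 305° = 175.51
Leg 4 (151°, 2259 m): east 2259 sin 151° = 1095.18, north 2259 cos 151° = -1975.77
Net: 4232.35 east, 1521.51 north. Distance = √((4232.35)² + (1521.51)²) = 4497.532 m.

4498 m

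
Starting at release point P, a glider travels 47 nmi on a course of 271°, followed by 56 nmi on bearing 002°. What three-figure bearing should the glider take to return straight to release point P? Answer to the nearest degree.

Leg 1 (271°, 47 nmi): east 47 sin 271° = -46.99, north 47 cos 271° = 0.82
Leg 2 (002°, 56 nmi): east 56 sin 2° = 1.95, north 56 cos 2° = 55.97
Net displacement: -45.04 east, 56.79 north. Direction back to start is (45.04, -56.79): bearing = atan2(45.04, -56.79) mod 360° = 141.58° ≈ 142°.

142°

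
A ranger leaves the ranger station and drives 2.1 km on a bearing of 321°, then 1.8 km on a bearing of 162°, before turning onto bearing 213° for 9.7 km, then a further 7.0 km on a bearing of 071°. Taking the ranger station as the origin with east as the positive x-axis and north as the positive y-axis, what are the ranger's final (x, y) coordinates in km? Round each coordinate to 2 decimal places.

Leg 1 (321°, 2.1 km): east 2.1 sin 321° = -1.32, north 2.1 cos 321° = 1.63
Leg 2 (162°, 1.8 km): east 1.8 sin 162° = 0.56, north 1.8 cos 162° = -1.71
Leg 3 (213°, 9.7 km): east 9.7 sin 213° = -5.28, north 9.7 cos 213° = -8.14
Leg 4 (071°, 7.0 km): east 7.0 sin 71° = 6.62, north 7.0 cos 71° = 2.28
Summing: 0.57 km east, -5.94 km north → (0.57, -5.94).

(0.57, -5.94)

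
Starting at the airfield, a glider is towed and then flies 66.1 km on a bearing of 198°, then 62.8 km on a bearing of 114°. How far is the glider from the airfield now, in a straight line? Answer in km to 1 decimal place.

Leg 1 (198°, 66.1 km): east 66.1 sin 198° = -20.43, north 66.1 cos 198° = -62.86
Leg 2 (114°, 62.8 km): east 62.8 sin 114° = 57.37, north 62.8 cos 114° = -25.54
Net: 36.94 east, -88.41 north. Distance = √((36.94)² + (-88.41)²) = 95.817 km.

95.8 km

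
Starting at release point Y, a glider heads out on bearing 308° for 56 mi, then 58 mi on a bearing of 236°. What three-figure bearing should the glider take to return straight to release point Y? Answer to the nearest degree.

Leg 1 (308°, 56 mi): east 56 sin 308° = -44.13, north 56 cos 308° = 34.48
Leg 2 (236°, 58 mi): east 58 sin 236° = -48.08, north 58 cos 236° = -32.43
Net displacement: -92.21 east, 2.04 north. Direction back to start is (92.21, -2.04): bearing = atan2(92.21, -2.04) mod 360° = 91.27° ≈ 091°.

091°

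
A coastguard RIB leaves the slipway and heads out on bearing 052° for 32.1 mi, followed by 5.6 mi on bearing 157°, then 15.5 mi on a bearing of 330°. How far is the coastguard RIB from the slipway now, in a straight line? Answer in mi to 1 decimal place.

Leg 1 (052°, 32.1 mi): east 32.1 sin 52° = 25.30, north 32.1 cos 52° = 19.76
Leg 2 (157°, 5.6 mi): east 5.6 sin 157° = 2.19, north 5.6 cos 157° = -5.15
Leg 3 (330°, 15.5 mi): east 15.5 sin 330° = -7.75, north 15.5 cos 330° = 13.42
Net: 19.73 east, 28.03 north. Distance = √((19.73)² + (28.03)²) = 34.281 mi.

34.3 mi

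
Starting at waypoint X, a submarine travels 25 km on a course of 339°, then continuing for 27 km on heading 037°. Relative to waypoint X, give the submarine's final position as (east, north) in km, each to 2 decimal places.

Leg 1 (339°, 25 km): east 25 sin 339° = -8.96, north 25 cos 339° = 23.34
Leg 2 (037°, 27 km): east 27 sin 37° = 16.25, north 27 cos 37° = 21.56
Summing: 7.29 km east, 44.90 km north → (7.29, 44.90).

(7.29, 44.90)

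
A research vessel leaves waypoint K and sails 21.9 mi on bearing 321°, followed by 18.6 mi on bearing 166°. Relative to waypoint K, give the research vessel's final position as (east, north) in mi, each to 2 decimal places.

Leg 1 (321°, 21.9 mi): east 21.9 sin 321° = -13.78, north 21.9 cos 321° = 17.02
Leg 2 (166°, 18.6 mi): east 18.6 sin 166° = 4.50, north 18.6 cos 166° = -18.05
Summing: -9.28 mi east, -1.03 mi north → (-9.28, -1.03).

(-9.28, -1.03)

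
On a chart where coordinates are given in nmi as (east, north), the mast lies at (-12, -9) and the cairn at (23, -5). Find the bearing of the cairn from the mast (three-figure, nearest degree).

Δeast = 23 − -12 = 35.00; Δnorth = -5 − -9 = 4.00.
Bearing = atan2(Δeast, Δnorth) mod 360° = 83.48° ≈ 083°.

083°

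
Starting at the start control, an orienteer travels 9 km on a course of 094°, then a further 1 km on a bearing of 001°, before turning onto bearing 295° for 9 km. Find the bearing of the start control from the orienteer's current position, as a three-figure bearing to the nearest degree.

Leg 1 (094°, 9 km): east 9 sin 94° = 8.98, north 9 cos 94° = -0.63
Leg 2 (001°, 1 km): east 1 sin 1° = 0.02, north 1 cos 1° = 1.00
Leg 3 (295°, 9 km): east 9 sin 295° = -8.16, north 9 cos 295° = 3.80
Net displacement: 0.84 east, 4.18 north. Direction back to start is (-0.84, -4.18): bearing = atan2(-0.84, -4.18) mod 360° = 191.36° ≈ 191°.

191°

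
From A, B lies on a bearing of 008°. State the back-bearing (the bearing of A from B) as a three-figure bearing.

Back-bearing = 008° + 180° = 188°.

188°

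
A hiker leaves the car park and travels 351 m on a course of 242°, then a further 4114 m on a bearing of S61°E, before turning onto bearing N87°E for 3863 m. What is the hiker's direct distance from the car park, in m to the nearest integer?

Leg 1 (242°, 351 m): east 351 sin 242° = -309.91, north 351 cos 242° = -164.78
Leg 2 (S61°E, 4114 m): east 4114 sin 119° = 3598.19, north 4114 cos 119° = -1994.51
Leg 3 (N87°E, 3863 m): east 3863 sin 87° = 3857.71, north 3863 cos 87° = 202.17
Net: 7145.98 east, -1957.12 north. Distance = √((7145.98)² + (-1957.12)²) = 7409.136 m.

7409 m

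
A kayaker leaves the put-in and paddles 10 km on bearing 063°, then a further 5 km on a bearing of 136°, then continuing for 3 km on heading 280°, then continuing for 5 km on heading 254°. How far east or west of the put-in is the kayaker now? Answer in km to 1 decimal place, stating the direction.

Leg 1 (063°, 10 km): east 10 sin 63° = 8.91, north 10 cos 63° = 4.54
Leg 2 (136°, 5 km): east 5 sin 136° = 3.47, north 5 cos 136° = -3.60
Leg 3 (280°, 3 km): east 3 sin 280° = -2.95, north 3 cos 280° = 0.52
Leg 4 (254°, 5 km): east 5 sin 254° = -4.81, north 5 cos 254° = -1.38
Net east component: 4.62 km.

4.6 km east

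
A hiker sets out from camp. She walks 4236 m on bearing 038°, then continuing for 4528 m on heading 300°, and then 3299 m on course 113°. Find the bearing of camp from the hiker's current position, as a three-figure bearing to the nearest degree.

202°

Leg 1 (038°, 4236 m): east 4236 sin 38° = 2607.94, north 4236 cos 38° = 3338.01
Leg 2 (300°, 4528 m): east 4528 sin 300° = -3921.36, north 4528 cos 300° = 2264.00
Leg 3 (113°, 3299 m): east 3299 sin 113° = 3036.75, north 3299 cos 113° = -1289.02
Net displacement: 1723.32 east, 4312.99 north. Direction back to start is (-1723.32, -4312.99): bearing = atan2(-1723.32, -4312.99) mod 360° = 201.78° ≈ 202°.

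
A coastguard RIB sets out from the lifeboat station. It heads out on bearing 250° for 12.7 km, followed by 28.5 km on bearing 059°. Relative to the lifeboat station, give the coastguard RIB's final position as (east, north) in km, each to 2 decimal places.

(12.50, 10.33)

Leg 1 (250°, 12.7 km): east 12.7 sin 250° = -11.93, north 12.7 cos 250° = -4.34
Leg 2 (059°, 28.5 km): east 28.5 sin 59° = 24.43, north 28.5 cos 59° = 14.68
Summing: 12.50 km east, 10.33 km north → (12.50, 10.33).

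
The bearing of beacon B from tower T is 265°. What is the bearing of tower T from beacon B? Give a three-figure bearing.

Back-bearing = 265° − 180° = 085°.

085°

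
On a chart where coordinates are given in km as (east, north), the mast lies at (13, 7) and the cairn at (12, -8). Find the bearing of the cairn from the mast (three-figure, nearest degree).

Δeast = 12 − 13 = -1.00; Δnorth = -8 − 7 = -15.00.
Bearing = atan2(Δeast, Δnorth) mod 360° = 183.81° ≈ 184°.

184°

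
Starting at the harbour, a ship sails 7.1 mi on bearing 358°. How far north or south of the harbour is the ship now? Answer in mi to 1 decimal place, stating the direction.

Leg 1 (358°, 7.1 mi): east 7.1 sin 358° = -0.25, north 7.1 cos 358° = 7.10
Net north component: 7.10 mi.

7.1 mi north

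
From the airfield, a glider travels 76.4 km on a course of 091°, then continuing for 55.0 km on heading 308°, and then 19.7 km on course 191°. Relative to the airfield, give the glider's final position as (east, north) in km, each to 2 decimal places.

(29.29, 13.19)

Leg 1 (091°, 76.4 km): east 76.4 sin 91° = 76.39, north 76.4 cos 91° = -1.33
Leg 2 (308°, 55.0 km): east 55.0 sin 308° = -43.34, north 55.0 cos 308° = 33.86
Leg 3 (191°, 19.7 km): east 19.7 sin 191° = -3.76, north 19.7 cos 191° = -19.34
Summing: 29.29 km east, 13.19 km north → (29.29, 13.19).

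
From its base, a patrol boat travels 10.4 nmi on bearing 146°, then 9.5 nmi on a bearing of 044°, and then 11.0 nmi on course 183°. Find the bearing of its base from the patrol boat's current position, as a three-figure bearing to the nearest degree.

Leg 1 (146°, 10.4 nmi): east 10.4 sin 146° = 5.82, north 10.4 cos 146° = -8.62
Leg 2 (044°, 9.5 nmi): east 9.5 sin 44° = 6.60, north 9.5 cos 44° = 6.83
Leg 3 (183°, 11.0 nmi): east 11.0 sin 183° = -0.58, north 11.0 cos 183° = -10.98
Net displacement: 11.84 east, -12.77 north. Direction back to start is (-11.84, 12.77): bearing = atan2(-11.84, 12.77) mod 360° = 317.17° ≈ 317°.

317°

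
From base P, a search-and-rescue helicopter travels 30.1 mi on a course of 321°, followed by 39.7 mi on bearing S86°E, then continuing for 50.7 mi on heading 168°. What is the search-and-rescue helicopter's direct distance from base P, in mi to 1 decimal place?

Leg 1 (321°, 30.1 mi): east 30.1 sin 321° = -18.94, north 30.1 cos 321° = 23.39
Leg 2 (S86°E, 39.7 mi): east 39.7 sin 94° = 39.60, north 39.7 cos 94° = -2.77
Leg 3 (168°, 50.7 mi): east 50.7 sin 168° = 10.54, north 50.7 cos 168° = -49.59
Net: 31.20 east, -28.97 north. Distance = √((31.20)² + (-28.97)²) = 42.577 mi.

42.6 mi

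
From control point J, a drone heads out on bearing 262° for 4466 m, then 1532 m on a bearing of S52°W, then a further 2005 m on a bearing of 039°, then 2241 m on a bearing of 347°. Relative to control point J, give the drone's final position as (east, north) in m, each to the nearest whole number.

(-4872, 2177)

Leg 1 (262°, 4466 m): east 4466 sin 262° = -4422.54, north 4466 cos 262° = -621.55
Leg 2 (S52°W, 1532 m): east 1532 sin 232° = -1207.23, north 1532 cos 232° = -943.19
Leg 3 (039°, 2005 m): east 2005 sin 39° = 1261.79, north 2005 cos 39° = 1558.18
Leg 4 (347°, 2241 m): east 2241 sin 347° = -504.12, north 2241 cos 347° = 2183.56
Summing: -4872.10 m east, 2177.00 m north → (-4872, 2177).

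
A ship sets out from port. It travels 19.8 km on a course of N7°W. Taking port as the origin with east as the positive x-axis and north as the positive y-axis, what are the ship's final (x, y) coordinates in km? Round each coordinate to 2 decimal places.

Leg 1 (N7°W, 19.8 km): east 19.8 sin 353° = -2.41, north 19.8 cos 353° = 19.65
Summing: -2.41 km east, 19.65 km north → (-2.41, 19.65).

(-2.41, 19.65)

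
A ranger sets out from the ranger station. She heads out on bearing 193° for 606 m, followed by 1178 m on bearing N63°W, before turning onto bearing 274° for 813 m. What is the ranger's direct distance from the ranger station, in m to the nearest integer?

1997 m

Leg 1 (193°, 606 m): east 606 sin 193° = -136.32, north 606 cos 193° = -590.47
Leg 2 (N63°W, 1178 m): east 1178 sin 297° = -1049.61, north 1178 cos 297° = 534.80
Leg 3 (274°, 813 m): east 813 sin 274° = -811.02, north 813 cos 274° = 56.71
Net: -1996.95 east, 1.04 north. Distance = √((-1996.95)² + (1.04)²) = 1996.946 m.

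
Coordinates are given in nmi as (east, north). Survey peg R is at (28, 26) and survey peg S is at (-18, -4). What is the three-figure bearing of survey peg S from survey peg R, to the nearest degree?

Δeast = -18 − 28 = -46.00; Δnorth = -4 − 26 = -30.00.
Bearing = atan2(Δeast, Δnorth) mod 360° = 236.89° ≈ 237°.

237°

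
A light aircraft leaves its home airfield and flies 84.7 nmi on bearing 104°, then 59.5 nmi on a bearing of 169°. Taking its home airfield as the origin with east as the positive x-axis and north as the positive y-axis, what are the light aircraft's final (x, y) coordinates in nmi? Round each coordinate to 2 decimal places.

(93.54, -78.90)

Leg 1 (104°, 84.7 nmi): east 84.7 sin 104° = 82.18, north 84.7 cos 104° = -20.49
Leg 2 (169°, 59.5 nmi): east 59.5 sin 169° = 11.35, north 59.5 cos 169° = -58.41
Summing: 93.54 nmi east, -78.90 nmi north → (93.54, -78.90).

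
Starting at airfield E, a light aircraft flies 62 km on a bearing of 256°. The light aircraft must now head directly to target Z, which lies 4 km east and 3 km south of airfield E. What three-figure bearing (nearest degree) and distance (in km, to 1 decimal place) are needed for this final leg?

079°, 65.3 km

Leg 1 (256°, 62 km): east 62 sin 256° = -60.16, north 62 cos 256° = -15.00
Current position: (-60.16, -15.00). Target: (4, -3). Remaining: Δeast = 64.16, Δnorth = 12.00.
Bearing = atan2(64.16, 12.00) mod 360° = 79.41°; distance = √((64.16)² + (12.00)²) = 65.271 km.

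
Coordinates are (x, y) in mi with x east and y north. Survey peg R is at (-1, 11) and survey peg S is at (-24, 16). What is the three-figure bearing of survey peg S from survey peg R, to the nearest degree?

282°

Δeast = -24 − -1 = -23.00; Δnorth = 16 − 11 = 5.00.
Bearing = atan2(Δeast, Δnorth) mod 360° = 282.26° ≈ 282°.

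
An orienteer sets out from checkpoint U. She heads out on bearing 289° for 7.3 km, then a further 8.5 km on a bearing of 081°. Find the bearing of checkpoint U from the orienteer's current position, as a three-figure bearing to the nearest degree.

202°

Leg 1 (289°, 7.3 km): east 7.3 sin 289° = -6.90, north 7.3 cos 289° = 2.38
Leg 2 (081°, 8.5 km): east 8.5 sin 81° = 8.40, north 8.5 cos 81° = 1.33
Net displacement: 1.49 east, 3.71 north. Direction back to start is (-1.49, -3.71): bearing = atan2(-1.49, -3.71) mod 360° = 201.94° ≈ 202°.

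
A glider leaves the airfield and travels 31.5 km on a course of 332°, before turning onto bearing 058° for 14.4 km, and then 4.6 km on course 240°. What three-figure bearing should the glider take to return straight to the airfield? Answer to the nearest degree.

169°

Leg 1 (332°, 31.5 km): east 31.5 sin 332° = -14.79, north 31.5 cos 332° = 27.81
Leg 2 (058°, 14.4 km): east 14.4 sin 58° = 12.21, north 14.4 cos 58° = 7.63
Leg 3 (240°, 4.6 km): east 4.6 sin 240° = -3.98, north 4.6 cos 240° = -2.30
Net displacement: -6.56 east, 33.14 north. Direction back to start is (6.56, -33.14): bearing = atan2(6.56, -33.14) mod 360° = 168.80° ≈ 169°.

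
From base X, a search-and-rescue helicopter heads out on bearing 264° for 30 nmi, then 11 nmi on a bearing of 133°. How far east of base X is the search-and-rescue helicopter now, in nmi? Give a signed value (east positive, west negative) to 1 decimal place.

Leg 1 (264°, 30 nmi): east 30 sin 264° = -29.84, north 30 cos 264° = -3.14
Leg 2 (133°, 11 nmi): east 11 sin 133° = 8.04, north 11 cos 133° = -7.50
Net east component: -21.79 nmi.

-21.8 nmi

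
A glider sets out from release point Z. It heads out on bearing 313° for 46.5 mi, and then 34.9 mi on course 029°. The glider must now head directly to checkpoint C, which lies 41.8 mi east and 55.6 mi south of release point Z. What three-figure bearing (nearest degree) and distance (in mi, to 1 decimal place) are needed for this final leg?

Leg 1 (313°, 46.5 mi): east 46.5 sin 313° = -34.01, north 46.5 cos 313° = 31.71
Leg 2 (029°, 34.9 mi): east 34.9 sin 29° = 16.92, north 34.9 cos 29° = 30.52
Current position: (-17.09, 62.24). Target: (41.8, -55.6). Remaining: Δeast = 58.89, Δnorth = -117.84.
Bearing = atan2(58.89, -117.84) mod 360° = 153.45°; distance = √((58.89)² + (-117.84)²) = 131.732 mi.

153°, 131.7 mi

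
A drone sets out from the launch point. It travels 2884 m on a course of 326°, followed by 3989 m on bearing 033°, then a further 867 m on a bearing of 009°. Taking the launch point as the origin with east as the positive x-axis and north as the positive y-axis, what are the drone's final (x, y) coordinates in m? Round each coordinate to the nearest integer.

Leg 1 (326°, 2884 m): east 2884 sin 326° = -1612.71, north 2884 cos 326° = 2390.94
Leg 2 (033°, 3989 m): east 3989 sin 33° = 2172.57, north 3989 cos 33° = 3345.46
Leg 3 (009°, 867 m): east 867 sin 9° = 135.63, north 867 cos 9° = 856.33
Summing: 695.48 m east, 6592.73 m north → (695, 6593).

(695, 6593)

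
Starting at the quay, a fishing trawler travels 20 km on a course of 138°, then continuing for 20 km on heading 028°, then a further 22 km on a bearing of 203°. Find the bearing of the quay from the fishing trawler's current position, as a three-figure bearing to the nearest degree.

Leg 1 (138°, 20 km): east 20 sin 138° = 13.38, north 20 cos 138° = -14.86
Leg 2 (028°, 20 km): east 20 sin 28° = 9.39, north 20 cos 28° = 17.66
Leg 3 (203°, 22 km): east 22 sin 203° = -8.60, north 22 cos 203° = -20.25
Net displacement: 14.18 east, -17.46 north. Direction back to start is (-14.18, 17.46): bearing = atan2(-14.18, 17.46) mod 360° = 320.92° ≈ 321°.

321°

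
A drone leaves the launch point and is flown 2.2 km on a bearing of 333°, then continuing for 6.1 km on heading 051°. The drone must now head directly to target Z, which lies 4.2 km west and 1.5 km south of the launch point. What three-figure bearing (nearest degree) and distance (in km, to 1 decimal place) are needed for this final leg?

227°, 10.8 km

Leg 1 (333°, 2.2 km): east 2.2 sin 333° = -1.00, north 2.2 cos 333° = 1.96
Leg 2 (051°, 6.1 km): east 6.1 sin 51° = 4.74, north 6.1 cos 51° = 3.84
Current position: (3.74, 5.80). Target: (-4.2, -1.5). Remaining: Δeast = -7.94, Δnorth = -7.30.
Bearing = atan2(-7.94, -7.30) mod 360° = 227.41°; distance = √((-7.94)² + (-7.30)²) = 10.787 km.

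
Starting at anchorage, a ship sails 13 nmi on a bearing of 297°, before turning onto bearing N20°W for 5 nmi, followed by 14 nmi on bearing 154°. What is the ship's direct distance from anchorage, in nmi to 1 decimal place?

Leg 1 (297°, 13 nmi): east 13 sin 297° = -11.58, north 13 cos 297° = 5.90
Leg 2 (N20°W, 5 nmi): east 5 sin 340° = -1.71, north 5 cos 340° = 4.70
Leg 3 (154°, 14 nmi): east 14 sin 154° = 6.14, north 14 cos 154° = -12.58
Net: -7.16 east, -1.98 north. Distance = √((-7.16)² + (-1.98)²) = 7.426 nmi.

7.4 nmi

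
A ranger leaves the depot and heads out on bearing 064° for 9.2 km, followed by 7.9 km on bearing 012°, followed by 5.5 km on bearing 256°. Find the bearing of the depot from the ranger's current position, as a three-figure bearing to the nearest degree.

Leg 1 (064°, 9.2 km): east 9.2 sin 64° = 8.27, north 9.2 cos 64° = 4.03
Leg 2 (012°, 7.9 km): east 7.9 sin 12° = 1.64, north 7.9 cos 12° = 7.73
Leg 3 (256°, 5.5 km): east 5.5 sin 256° = -5.34, north 5.5 cos 256° = -1.33
Net displacement: 4.57 east, 10.43 north. Direction back to start is (-4.57, -10.43): bearing = atan2(-4.57, -10.43) mod 360° = 203.68° ≈ 204°.

204°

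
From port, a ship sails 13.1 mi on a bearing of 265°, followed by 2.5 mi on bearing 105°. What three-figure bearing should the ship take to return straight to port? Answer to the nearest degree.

080°

Leg 1 (265°, 13.1 mi): east 13.1 sin 265° = -13.05, north 13.1 cos 265° = -1.14
Leg 2 (105°, 2.5 mi): east 2.5 sin 105° = 2.41, north 2.5 cos 105° = -0.65
Net displacement: -10.64 east, -1.79 north. Direction back to start is (10.64, 1.79): bearing = atan2(10.64, 1.79) mod 360° = 80.45° ≈ 080°.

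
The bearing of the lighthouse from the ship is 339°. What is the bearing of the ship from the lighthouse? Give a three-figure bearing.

Back-bearing = 339° − 180° = 159°.

159°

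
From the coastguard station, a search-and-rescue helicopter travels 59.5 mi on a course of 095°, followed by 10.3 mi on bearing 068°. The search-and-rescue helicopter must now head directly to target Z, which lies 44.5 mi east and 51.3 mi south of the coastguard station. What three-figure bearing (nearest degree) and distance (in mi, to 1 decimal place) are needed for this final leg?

206°, 55.6 mi

Leg 1 (095°, 59.5 mi): east 59.5 sin 95° = 59.27, north 59.5 cos 95° = -5.19
Leg 2 (068°, 10.3 mi): east 10.3 sin 68° = 9.55, north 10.3 cos 68° = 3.86
Current position: (68.82, -1.33). Target: (44.5, -51.3). Remaining: Δeast = -24.32, Δnorth = -49.97.
Bearing = atan2(-24.32, -49.97) mod 360° = 205.95°; distance = √((-24.32)² + (-49.97)²) = 55.578 mi.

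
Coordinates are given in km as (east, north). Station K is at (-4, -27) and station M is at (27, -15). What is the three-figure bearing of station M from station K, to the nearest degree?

Δeast = 27 − -4 = 31.00; Δnorth = -15 − -27 = 12.00.
Bearing = atan2(Δeast, Δnorth) mod 360° = 68.84° ≈ 069°.

069°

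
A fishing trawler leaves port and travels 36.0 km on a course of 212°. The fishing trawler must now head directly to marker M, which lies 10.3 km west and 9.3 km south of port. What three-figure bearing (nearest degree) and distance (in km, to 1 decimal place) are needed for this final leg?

022°, 23.0 km

Leg 1 (212°, 36.0 km): east 36.0 sin 212° = -19.08, north 36.0 cos 212° = -30.53
Current position: (-19.08, -30.53). Target: (-10.3, -9.3). Remaining: Δeast = 8.78, Δnorth = 21.23.
Bearing = atan2(8.78, 21.23) mod 360° = 22.46°; distance = √((8.78)² + (21.23)²) = 22.973 km.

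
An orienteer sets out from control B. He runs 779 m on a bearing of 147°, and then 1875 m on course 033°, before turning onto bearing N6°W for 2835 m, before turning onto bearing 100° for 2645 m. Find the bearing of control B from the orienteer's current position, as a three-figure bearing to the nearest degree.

Leg 1 (147°, 779 m): east 779 sin 147° = 424.27, north 779 cos 147° = -653.32
Leg 2 (033°, 1875 m): east 1875 sin 33° = 1021.20, north 1875 cos 33° = 1572.51
Leg 3 (N6°W, 2835 m): east 2835 sin 354° = -296.34, north 2835 cos 354° = 2819.47
Leg 4 (100°, 2645 m): east 2645 sin 100° = 2604.82, north 2645 cos 100° = -459.30
Net displacement: 3753.95 east, 3279.35 north. Direction back to start is (-3753.95, -3279.35): bearing = atan2(-3753.95, -3279.35) mod 360° = 228.86° ≈ 229°.

229°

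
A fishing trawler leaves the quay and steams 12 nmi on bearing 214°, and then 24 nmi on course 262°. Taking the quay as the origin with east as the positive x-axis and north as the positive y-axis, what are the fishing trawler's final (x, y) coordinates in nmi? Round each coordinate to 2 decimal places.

Leg 1 (214°, 12 nmi): east 12 sin 214° = -6.71, north 12 cos 214° = -9.95
Leg 2 (262°, 24 nmi): east 24 sin 262° = -23.77, north 24 cos 262° = -3.34
Summing: -30.48 nmi east, -13.29 nmi north → (-30.48, -13.29).

(-30.48, -13.29)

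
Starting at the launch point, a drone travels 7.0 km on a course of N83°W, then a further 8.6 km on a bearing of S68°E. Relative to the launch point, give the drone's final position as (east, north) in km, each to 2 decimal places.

Leg 1 (N83°W, 7.0 km): east 7.0 sin 277° = -6.95, north 7.0 cos 277° = 0.85
Leg 2 (S68°E, 8.6 km): east 8.6 sin 112° = 7.97, north 8.6 cos 112° = -3.22
Summing: 1.03 km east, -2.37 km north → (1.03, -2.37).

(1.03, -2.37)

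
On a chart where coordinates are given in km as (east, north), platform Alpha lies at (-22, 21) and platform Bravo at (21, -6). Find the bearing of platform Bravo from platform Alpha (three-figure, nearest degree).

Δeast = 21 − -22 = 43.00; Δnorth = -6 − 21 = -27.00.
Bearing = atan2(Δeast, Δnorth) mod 360° = 122.12° ≈ 122°.

122°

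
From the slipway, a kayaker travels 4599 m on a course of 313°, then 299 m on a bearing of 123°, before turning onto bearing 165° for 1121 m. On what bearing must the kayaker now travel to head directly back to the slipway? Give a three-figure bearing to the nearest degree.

124°

Leg 1 (313°, 4599 m): east 4599 sin 313° = -3363.50, north 4599 cos 313° = 3136.51
Leg 2 (123°, 299 m): east 299 sin 123° = 250.76, north 299 cos 123° = -162.85
Leg 3 (165°, 1121 m): east 1121 sin 165° = 290.14, north 1121 cos 165° = -1082.80
Net displacement: -2822.60 east, 1890.86 north. Direction back to start is (2822.60, -1890.86): bearing = atan2(2822.60, -1890.86) mod 360° = 123.82° ≈ 124°.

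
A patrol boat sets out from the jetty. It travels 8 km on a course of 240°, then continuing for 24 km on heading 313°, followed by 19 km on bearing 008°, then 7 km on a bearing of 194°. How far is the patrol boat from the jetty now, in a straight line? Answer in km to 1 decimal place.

Leg 1 (240°, 8 km): east 8 sin 240° = -6.93, north 8 cos 240° = -4.00
Leg 2 (313°, 24 km): east 24 sin 313° = -17.55, north 24 cos 313° = 16.37
Leg 3 (008°, 19 km): east 19 sin 8° = 2.64, north 19 cos 8° = 18.82
Leg 4 (194°, 7 km): east 7 sin 194° = -1.69, north 7 cos 194° = -6.79
Net: -23.53 east, 24.39 north. Distance = √((-23.53)² + (24.39)²) = 33.891 km.

33.9 km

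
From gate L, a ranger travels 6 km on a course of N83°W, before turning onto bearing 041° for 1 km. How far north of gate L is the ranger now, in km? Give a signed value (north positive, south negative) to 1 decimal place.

1.5 km

Leg 1 (N83°W, 6 km): east 6 sin 277° = -5.96, north 6 cos 277° = 0.73
Leg 2 (041°, 1 km): east 1 sin 41° = 0.66, north 1 cos 41° = 0.75
Net north component: 1.49 km.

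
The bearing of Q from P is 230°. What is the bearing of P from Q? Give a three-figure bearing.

050°

Back-bearing = 230° − 180° = 050°.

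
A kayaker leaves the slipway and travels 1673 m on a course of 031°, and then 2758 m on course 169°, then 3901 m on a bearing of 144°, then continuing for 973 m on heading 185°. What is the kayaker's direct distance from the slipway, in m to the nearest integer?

Leg 1 (031°, 1673 m): east 1673 sin 31° = 861.66, north 1673 cos 31° = 1434.04
Leg 2 (169°, 2758 m): east 2758 sin 169° = 526.25, north 2758 cos 169° = -2707.33
Leg 3 (144°, 3901 m): east 3901 sin 144° = 2292.95, north 3901 cos 144° = -3155.98
Leg 4 (185°, 973 m): east 973 sin 185° = -84.80, north 973 cos 185° = -969.30
Net: 3596.06 east, -5398.56 north. Distance = √((3596.06)² + (-5398.56)²) = 6486.607 m.

6487 m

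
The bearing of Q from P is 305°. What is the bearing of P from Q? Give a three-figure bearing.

125°

Back-bearing = 305° − 180° = 125°.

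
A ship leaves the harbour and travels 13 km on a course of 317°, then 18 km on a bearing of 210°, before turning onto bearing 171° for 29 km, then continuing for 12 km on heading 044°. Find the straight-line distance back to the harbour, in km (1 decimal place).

Leg 1 (317°, 13 km): east 13 sin 317° = -8.87, north 13 cos 317° = 9.51
Leg 2 (210°, 18 km): east 18 sin 210° = -9.00, north 18 cos 210° = -15.59
Leg 3 (171°, 29 km): east 29 sin 171° = 4.54, north 29 cos 171° = -28.64
Leg 4 (044°, 12 km): east 12 sin 44° = 8.34, north 12 cos 44° = 8.63
Net: -4.99 east, -26.09 north. Distance = √((-4.99)² + (-26.09)²) = 26.565 km.

26.6 km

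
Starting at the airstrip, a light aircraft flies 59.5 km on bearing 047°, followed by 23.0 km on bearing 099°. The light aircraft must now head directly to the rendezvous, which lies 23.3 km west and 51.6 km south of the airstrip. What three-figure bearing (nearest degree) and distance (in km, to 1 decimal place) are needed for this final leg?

Leg 1 (047°, 59.5 km): east 59.5 sin 47° = 43.52, north 59.5 cos 47° = 40.58
Leg 2 (099°, 23.0 km): east 23.0 sin 99° = 22.72, north 23.0 cos 99° = -3.60
Current position: (66.23, 36.98). Target: (-23.3, -51.6). Remaining: Δeast = -89.53, Δnorth = -88.58.
Bearing = atan2(-89.53, -88.58) mod 360° = 225.31°; distance = √((-89.53)² + (-88.58)²) = 125.947 km.

225°, 125.9 km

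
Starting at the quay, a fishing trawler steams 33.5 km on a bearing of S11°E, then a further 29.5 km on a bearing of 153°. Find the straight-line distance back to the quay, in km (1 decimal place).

62.4 km

Leg 1 (S11°E, 33.5 km): east 33.5 sin 169° = 6.39, north 33.5 cos 169° = -32.88
Leg 2 (153°, 29.5 km): east 29.5 sin 153° = 13.39, north 29.5 cos 153° = -26.28
Net: 19.78 east, -59.17 north. Distance = √((19.78)² + (-59.17)²) = 62.389 km.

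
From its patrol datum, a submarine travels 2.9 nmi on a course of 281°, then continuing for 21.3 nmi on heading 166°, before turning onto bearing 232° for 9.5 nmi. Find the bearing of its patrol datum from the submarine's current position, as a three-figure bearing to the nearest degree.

Leg 1 (281°, 2.9 nmi): east 2.9 sin 281° = -2.85, north 2.9 cos 281° = 0.55
Leg 2 (166°, 21.3 nmi): east 21.3 sin 166° = 5.15, north 21.3 cos 166° = -20.67
Leg 3 (232°, 9.5 nmi): east 9.5 sin 232° = -7.49, north 9.5 cos 232° = -5.85
Net displacement: -5.18 east, -25.96 north. Direction back to start is (5.18, 25.96): bearing = atan2(5.18, 25.96) mod 360° = 11.28° ≈ 011°.

011°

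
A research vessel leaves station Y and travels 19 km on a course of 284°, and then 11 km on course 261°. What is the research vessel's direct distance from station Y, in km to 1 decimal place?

Leg 1 (284°, 19 km): east 19 sin 284° = -18.44, north 19 cos 284° = 4.60
Leg 2 (261°, 11 km): east 11 sin 261° = -10.86, north 11 cos 261° = -1.72
Net: -29.30 east, 2.88 north. Distance = √((-29.30)² + (2.88)²) = 29.441 km.

29.4 km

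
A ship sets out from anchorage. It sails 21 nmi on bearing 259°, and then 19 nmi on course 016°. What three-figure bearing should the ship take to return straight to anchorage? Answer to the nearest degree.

133°

Leg 1 (259°, 21 nmi): east 21 sin 259° = -20.61, north 21 cos 259° = -4.01
Leg 2 (016°, 19 nmi): east 19 sin 16° = 5.24, north 19 cos 16° = 18.26
Net displacement: -15.38 east, 14.26 north. Direction back to start is (15.38, -14.26): bearing = atan2(15.38, -14.26) mod 360° = 132.84° ≈ 133°.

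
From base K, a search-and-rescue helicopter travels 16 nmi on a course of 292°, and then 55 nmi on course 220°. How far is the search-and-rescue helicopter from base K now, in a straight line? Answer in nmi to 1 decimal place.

61.8 nmi

Leg 1 (292°, 16 nmi): east 16 sin 292° = -14.83, north 16 cos 292° = 5.99
Leg 2 (220°, 55 nmi): east 55 sin 220° = -35.35, north 55 cos 220° = -42.13
Net: -50.19 east, -36.14 north. Distance = √((-50.19)² + (-36.14)²) = 61.846 nmi.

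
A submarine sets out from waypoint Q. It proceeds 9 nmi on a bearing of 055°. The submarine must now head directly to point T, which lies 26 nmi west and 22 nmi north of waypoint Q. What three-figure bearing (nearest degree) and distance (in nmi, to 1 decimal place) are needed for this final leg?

297°, 37.4 nmi

Leg 1 (055°, 9 nmi): east 9 sin 55° = 7.37, north 9 cos 55° = 5.16
Current position: (7.37, 5.16). Target: (-26, 22). Remaining: Δeast = -33.37, Δnorth = 16.84.
Bearing = atan2(-33.37, 16.84) mod 360° = 296.77°; distance = √((-33.37)² + (16.84)²) = 37.379 nmi.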